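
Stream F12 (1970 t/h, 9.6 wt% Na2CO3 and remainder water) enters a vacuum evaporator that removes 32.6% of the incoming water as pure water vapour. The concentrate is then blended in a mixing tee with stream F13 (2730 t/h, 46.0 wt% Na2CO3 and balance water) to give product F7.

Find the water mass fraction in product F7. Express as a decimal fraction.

0.6492

Vapour removed = 0.326×0.904×1970 = 580.57 t/h; concentrate = 1389.4 t/h.
water reaching the mixer = 1200.3 (from concentrate) + 2730×0.540 = 2674.5 t/h.
Product flow = 1389.4 + 2730 = 4119.4 t/h; water fraction = 0.6492.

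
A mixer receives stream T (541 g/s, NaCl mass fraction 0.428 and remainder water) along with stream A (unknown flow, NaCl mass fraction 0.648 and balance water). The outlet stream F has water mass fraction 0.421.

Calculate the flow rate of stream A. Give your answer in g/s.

1184 g/s

Let A be the unknown flow. Total out = 541 + A.
water balance: 309.45 + 0.352·A = 0.421·(541 + A)
(0.352 − 0.421)·A = 0.421×541 − 309.45 = -81.691
A = -81.691 / -0.069 = 1183.9 g/s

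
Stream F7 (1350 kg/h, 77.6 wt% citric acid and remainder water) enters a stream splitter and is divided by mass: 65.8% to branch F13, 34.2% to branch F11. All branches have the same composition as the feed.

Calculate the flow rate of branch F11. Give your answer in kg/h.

461.7 kg/h

Branch F11 flow = 0.342×1350 = 461.7 kg/h.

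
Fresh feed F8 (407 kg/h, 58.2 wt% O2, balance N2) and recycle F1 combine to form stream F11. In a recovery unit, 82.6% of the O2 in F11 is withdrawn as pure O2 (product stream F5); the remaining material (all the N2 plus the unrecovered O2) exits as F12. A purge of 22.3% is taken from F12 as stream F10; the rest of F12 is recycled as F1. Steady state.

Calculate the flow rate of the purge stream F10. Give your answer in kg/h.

180.8 kg/h

N2 enters only via F8 and leaves only via the purge: 407×0.418 = 0.223×(N2 in F12), and the recovery unit passes all N2, so N2 in F11 = N2 in F12 = 762.9 kg/h.
O2 in F11: m_A = 407×0.582 + (1−0.223)·(1−0.826)·m_A, so m_A = 236.87/0.8648 = 273.91 kg/h.
F12 = (1−0.826)×273.91 + 762.9 = 810.56 kg/h.
Purge F10 = 0.223×810.56 = 180.75 kg/h.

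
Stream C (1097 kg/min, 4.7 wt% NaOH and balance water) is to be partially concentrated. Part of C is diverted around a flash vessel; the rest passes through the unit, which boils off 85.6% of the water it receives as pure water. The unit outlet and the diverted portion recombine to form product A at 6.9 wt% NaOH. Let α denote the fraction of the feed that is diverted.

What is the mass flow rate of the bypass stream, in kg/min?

All 1097×0.047 = 51.559 kg/min of NaOH reaches A, so A = 51.559/0.069 = 747.23 kg/min and vapour = 349.77 kg/min.
The evaporator receives (1−α)·1097 of feed at 0.953 water and removes 0.856 of that water:
0.856×0.953×(1−α)×1097 = 349.77
(1−α) = 349.77/894.9 = 0.3908;  α = 0.6092.
Bypass flow = 0.6092×1097 = 668.24 kg/min.

668.2 kg/min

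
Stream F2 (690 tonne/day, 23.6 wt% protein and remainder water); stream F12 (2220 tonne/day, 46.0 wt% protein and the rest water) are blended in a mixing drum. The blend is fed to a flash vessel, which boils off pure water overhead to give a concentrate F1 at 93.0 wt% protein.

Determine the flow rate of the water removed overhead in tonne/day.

1637 tonne/day

protein entering = 690×0.236 + 2220×0.460 = 1184 tonne/day.
All protein reports to F1, so F1 = 1184/0.930 = 1273.2 tonne/day.
Total feed = 2910 tonne/day; overhead = 2910 − 1273.2 = 1636.8 tonne/day.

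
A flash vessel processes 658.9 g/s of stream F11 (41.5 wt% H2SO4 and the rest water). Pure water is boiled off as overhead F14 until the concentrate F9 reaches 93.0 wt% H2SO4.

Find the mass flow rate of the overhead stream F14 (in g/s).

364.9 g/s

H2SO4 is conserved: 658.9×0.415 = 273.44 g/s all reports to the concentrate.
Concentrate = 273.44/(target fraction) = 294.03 g/s.
Overhead = 658.9 − 294.03 = 364.87 g/s.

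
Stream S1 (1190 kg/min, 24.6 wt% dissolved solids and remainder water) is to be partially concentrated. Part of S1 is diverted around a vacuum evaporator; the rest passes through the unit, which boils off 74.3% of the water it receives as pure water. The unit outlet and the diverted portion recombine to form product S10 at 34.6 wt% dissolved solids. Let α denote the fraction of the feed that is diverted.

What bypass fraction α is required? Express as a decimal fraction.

All 1190×0.246 = 292.74 kg/min of dissolved solids reaches S10, so S10 = 292.74/0.346 = 846.07 kg/min and vapour = 343.93 kg/min.
The evaporator receives (1−α)·1190 of feed at 0.754 water and removes 0.743 of that water:
0.743×0.754×(1−α)×1190 = 343.93
(1−α) = 343.93/666.66 = 0.5159;  α = 0.4841.

0.484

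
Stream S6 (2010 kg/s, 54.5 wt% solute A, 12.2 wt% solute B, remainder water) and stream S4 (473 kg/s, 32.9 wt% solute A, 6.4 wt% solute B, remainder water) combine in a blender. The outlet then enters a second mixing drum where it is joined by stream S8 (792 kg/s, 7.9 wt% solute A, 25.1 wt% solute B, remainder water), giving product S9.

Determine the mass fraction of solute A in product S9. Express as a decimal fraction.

Overall, product flow = 3275 kg/s.
solute A in = 2010×0.545 + 473×0.329 + 792×0.079 = 1313.6 kg/s.
solute A fraction in S9 = 0.4011.

0.4011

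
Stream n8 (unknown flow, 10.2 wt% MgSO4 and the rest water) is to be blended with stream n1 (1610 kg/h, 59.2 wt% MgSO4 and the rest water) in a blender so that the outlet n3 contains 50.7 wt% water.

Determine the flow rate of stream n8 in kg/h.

Let n8 be the unknown flow. Total out = 1610 + n8.
water balance: 656.88 + 0.898·n8 = 0.507·(1610 + n8)
(0.898 − 0.507)·n8 = 0.507×1610 − 656.88 = 159.39
n8 = 159.39 / 0.391 = 407.65 kg/h

407.6 kg/h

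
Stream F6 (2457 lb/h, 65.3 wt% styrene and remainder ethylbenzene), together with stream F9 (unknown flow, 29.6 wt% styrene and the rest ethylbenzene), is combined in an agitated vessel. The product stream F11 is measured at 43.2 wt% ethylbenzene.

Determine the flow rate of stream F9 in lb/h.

767.8 lb/h

Let F9 be the unknown flow. Total out = 2457 + F9.
ethylbenzene balance: 852.58 + 0.704·F9 = 0.432·(2457 + F9)
(0.704 − 0.432)·F9 = 0.432×2457 − 852.58 = 208.85
F9 = 208.85 / 0.272 = 767.81 lb/h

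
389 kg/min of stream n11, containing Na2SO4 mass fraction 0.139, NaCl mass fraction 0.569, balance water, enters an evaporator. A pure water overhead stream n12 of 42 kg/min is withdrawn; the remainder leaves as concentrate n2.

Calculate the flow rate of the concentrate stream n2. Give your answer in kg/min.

347 kg/min

Concentrate = 389 − 42 = 347 kg/min.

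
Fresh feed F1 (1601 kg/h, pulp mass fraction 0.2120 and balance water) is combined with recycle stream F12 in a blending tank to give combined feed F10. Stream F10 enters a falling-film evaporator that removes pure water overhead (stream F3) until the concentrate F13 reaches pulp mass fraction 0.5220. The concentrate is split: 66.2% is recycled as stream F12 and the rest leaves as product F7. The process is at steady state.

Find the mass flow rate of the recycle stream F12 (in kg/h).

1273 kg/h

Overall pulp balance (none leaves overhead): pulp in fresh feed = pulp in product, i.e. 1601×0.212 = (1−0.662)·F13·0.522.
F13 = 339.41/(0.522×0.338) = 1923.7 kg/h.
Recycle F12 = 0.662×1923.7 = 1273.5 kg/h.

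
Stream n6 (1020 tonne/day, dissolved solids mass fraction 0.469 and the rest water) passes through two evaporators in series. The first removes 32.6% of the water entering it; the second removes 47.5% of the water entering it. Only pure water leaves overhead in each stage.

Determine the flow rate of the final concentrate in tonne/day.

670 tonne/day

water in feed = 1020×0.531 = 541.62 tonne/day.
After stage 1: water left = (1−0.326)×541.62 = 365.05; stream total = 843.43 tonne/day.
After stage 2: water left = (1−0.475)×365.05 = 191.65; final concentrate = 670.03 tonne/day.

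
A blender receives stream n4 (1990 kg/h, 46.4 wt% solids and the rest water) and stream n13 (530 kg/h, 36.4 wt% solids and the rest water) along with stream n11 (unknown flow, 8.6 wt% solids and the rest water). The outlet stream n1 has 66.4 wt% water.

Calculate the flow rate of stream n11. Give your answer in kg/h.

1078 kg/h

Let n11 be the unknown flow. Total out = 2520 + n11.
water balance: 1403.7 + 0.914·n11 = 0.664·(2520 + n11)
(0.914 − 0.664)·n11 = 0.664×2520 − 1403.7 = 269.56
n11 = 269.56 / 0.250 = 1078.2 kg/h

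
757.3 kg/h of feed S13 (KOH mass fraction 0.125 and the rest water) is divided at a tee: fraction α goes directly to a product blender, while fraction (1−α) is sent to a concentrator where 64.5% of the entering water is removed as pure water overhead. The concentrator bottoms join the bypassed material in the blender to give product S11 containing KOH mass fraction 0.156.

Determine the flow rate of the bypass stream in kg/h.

490.7 kg/h

All 757.3×0.125 = 94.662 kg/h of KOH reaches S11, so S11 = 94.662/0.156 = 606.81 kg/h and vapour = 150.49 kg/h.
The evaporator receives (1−α)·757.3 of feed at 0.875 water and removes 0.645 of that water:
0.645×0.875×(1−α)×757.3 = 150.49
(1−α) = 150.49/427.4 = 0.3521;  α = 0.6479.
Bypass flow = 0.6479×757.3 = 490.65 kg/h.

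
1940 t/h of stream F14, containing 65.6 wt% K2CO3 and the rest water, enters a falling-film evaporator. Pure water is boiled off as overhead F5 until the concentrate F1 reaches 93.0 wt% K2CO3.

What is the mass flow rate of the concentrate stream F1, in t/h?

K2CO3 is conserved: 1940×0.656 = 1272.6 t/h all reports to the concentrate.
Concentrate = 1272.6/(target fraction) = 1368.4 t/h.

1368 t/h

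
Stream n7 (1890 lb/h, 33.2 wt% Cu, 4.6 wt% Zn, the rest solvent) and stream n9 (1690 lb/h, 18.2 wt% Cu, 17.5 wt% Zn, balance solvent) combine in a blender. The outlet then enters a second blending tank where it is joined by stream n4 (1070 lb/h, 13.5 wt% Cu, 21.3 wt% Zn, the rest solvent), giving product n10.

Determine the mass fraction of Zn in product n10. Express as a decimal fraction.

Overall, product flow = 4650 lb/h.
Zn in = 1890×0.046 + 1690×0.175 + 1070×0.213 = 610.6 lb/h.
Zn fraction in n10 = 0.1313.

0.1313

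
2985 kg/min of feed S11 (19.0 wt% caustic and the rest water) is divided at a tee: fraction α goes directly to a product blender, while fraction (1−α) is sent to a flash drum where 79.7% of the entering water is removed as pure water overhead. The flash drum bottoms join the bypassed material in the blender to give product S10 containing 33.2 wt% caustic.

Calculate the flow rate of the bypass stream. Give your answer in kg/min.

All 2985×0.190 = 567.15 kg/min of caustic reaches S10, so S10 = 567.15/0.332 = 1708.3 kg/min and vapour = 1276.7 kg/min.
The evaporator receives (1−α)·2985 of feed at 0.810 water and removes 0.797 of that water:
0.797×0.810×(1−α)×2985 = 1276.7
(1−α) = 1276.7/1927 = 0.6625;  α = 0.3375.
Bypass flow = 0.3375×2985 = 1007.3 kg/min.

1007 kg/min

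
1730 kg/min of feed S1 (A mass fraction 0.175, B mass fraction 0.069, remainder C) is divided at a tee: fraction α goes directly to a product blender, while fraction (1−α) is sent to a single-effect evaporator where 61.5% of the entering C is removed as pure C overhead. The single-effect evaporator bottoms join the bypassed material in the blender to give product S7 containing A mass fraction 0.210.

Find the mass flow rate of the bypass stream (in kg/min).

1110 kg/min

All 1730×0.175 = 302.75 kg/min of A reaches S7, so S7 = 302.75/0.210 = 1441.7 kg/min and vapour = 288.33 kg/min.
The evaporator receives (1−α)·1730 of feed at 0.756 C and removes 0.615 of that C:
0.615×0.756×(1−α)×1730 = 288.33
(1−α) = 288.33/804.35 = 0.3585;  α = 0.6415.
Bypass flow = 0.6415×1730 = 1109.8 kg/min.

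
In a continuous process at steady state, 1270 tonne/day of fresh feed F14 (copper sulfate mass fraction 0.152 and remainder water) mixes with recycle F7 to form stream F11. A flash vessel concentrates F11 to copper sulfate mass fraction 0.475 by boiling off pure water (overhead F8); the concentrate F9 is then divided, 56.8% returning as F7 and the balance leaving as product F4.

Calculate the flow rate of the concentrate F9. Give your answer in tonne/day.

Overall copper sulfate balance (none leaves overhead): copper sulfate in fresh feed = copper sulfate in product, i.e. 1270×0.152 = (1−0.568)·F9·0.475.
F9 = 193.04/(0.475×0.432) = 940.74 tonne/day.

940.7 tonne/day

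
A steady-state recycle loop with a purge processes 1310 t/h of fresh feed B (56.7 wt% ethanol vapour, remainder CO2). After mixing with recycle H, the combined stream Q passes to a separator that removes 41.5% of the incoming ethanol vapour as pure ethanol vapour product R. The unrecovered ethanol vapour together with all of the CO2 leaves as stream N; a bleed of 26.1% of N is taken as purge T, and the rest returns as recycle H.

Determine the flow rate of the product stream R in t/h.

543 t/h

ethanol vapour in Q: m_A = 1310×0.567 + (1−0.261)·(1−0.415)·m_A, so m_A = 742.77/0.5677 = 1308.4 t/h.
Product R = 0.415×1308.4 = 542.99 t/h.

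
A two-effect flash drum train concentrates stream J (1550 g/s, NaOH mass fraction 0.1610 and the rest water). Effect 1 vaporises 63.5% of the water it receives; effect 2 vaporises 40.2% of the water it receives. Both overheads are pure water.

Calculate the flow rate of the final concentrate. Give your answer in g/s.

533.4 g/s

water in feed = 1550×0.839 = 1300.5 g/s.
After stage 1: water left = (1−0.635)×1300.5 = 474.66; stream total = 724.21 g/s.
After stage 2: water left = (1−0.402)×474.66 = 283.85; final concentrate = 533.4 g/s.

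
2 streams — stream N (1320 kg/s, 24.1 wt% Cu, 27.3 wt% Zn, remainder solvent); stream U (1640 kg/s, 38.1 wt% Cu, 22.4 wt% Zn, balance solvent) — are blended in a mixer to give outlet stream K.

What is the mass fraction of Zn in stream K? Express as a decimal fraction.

Total flow out = 1320 + 1640 = 2960 kg/s.
Zn in = 1320×0.273 + 1640×0.224 = 727.72 kg/s.
Zn mass fraction in K = 727.72/2960 = 0.2459.

0.2459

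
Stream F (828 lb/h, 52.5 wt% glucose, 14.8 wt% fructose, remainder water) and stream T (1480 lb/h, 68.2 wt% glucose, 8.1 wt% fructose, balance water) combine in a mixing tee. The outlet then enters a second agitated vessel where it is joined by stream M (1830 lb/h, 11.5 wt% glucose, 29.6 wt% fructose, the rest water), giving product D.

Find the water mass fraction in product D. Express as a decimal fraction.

0.411

Overall, product flow = 4138 lb/h.
water in = 828×0.327 + 1480×0.237 + 1830×0.589 = 1699.4 lb/h.
water fraction in D = 0.411.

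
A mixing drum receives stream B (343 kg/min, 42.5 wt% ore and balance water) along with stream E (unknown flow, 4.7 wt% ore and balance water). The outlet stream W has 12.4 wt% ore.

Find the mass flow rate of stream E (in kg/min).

1341 kg/min

Let E be the unknown flow. Total out = 343 + E.
ore balance: 145.78 + 0.047·E = 0.124·(343 + E)
(0.047 − 0.124)·E = 0.124×343 − 145.78 = -103.24
E = -103.24 / -0.077 = 1340.8 kg/min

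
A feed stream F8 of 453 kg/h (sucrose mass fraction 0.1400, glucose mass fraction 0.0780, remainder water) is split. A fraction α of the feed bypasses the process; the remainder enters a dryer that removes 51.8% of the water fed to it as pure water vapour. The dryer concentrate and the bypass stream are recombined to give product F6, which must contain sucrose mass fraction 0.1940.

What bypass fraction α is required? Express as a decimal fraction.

0.313

All 453×0.140 = 63.42 kg/h of sucrose reaches F6, so F6 = 63.42/0.194 = 326.91 kg/h and vapour = 126.09 kg/h.
The evaporator receives (1−α)·453 of feed at 0.782 water and removes 0.518 of that water:
0.518×0.782×(1−α)×453 = 126.09
(1−α) = 126.09/183.5 = 0.6872;  α = 0.3128.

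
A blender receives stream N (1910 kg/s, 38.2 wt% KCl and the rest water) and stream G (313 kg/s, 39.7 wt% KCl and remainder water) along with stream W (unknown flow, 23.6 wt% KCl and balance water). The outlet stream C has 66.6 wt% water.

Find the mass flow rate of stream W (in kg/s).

1137 kg/s

Let W be the unknown flow. Total out = 2223 + W.
water balance: 1369.1 + 0.764·W = 0.666·(2223 + W)
(0.764 − 0.666)·W = 0.666×2223 − 1369.1 = 111.4
W = 111.4 / 0.098 = 1136.7 kg/s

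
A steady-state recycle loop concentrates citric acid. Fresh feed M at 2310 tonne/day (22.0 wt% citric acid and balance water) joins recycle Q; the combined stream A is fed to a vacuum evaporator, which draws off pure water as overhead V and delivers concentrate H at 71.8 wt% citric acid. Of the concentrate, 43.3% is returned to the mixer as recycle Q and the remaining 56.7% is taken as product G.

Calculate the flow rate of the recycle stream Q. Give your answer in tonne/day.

540.5 tonne/day

Overall citric acid balance (none leaves overhead): citric acid in fresh feed = citric acid in product, i.e. 2310×0.220 = (1−0.433)·H·0.718.
H = 508.2/(0.718×0.567) = 1248.3 tonne/day.
Recycle Q = 0.433×1248.3 = 540.52 tonne/day.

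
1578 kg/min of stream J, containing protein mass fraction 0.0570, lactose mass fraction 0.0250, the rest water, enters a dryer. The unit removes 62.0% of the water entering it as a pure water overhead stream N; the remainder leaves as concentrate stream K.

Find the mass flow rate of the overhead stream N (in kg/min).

water entering = 1578×0.918 = 1448.6 kg/min; overhead removed = 0.620×1448.6 = 898.13 kg/min.

898.1 kg/min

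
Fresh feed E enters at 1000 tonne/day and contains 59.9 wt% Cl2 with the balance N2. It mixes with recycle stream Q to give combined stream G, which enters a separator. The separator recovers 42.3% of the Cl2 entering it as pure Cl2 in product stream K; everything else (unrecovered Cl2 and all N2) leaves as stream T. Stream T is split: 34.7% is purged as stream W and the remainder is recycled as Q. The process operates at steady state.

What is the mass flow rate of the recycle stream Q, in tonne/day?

N2 enters only via E and leaves only via the purge: 1000×0.401 = 0.347×(N2 in T), and the separator passes all N2, so N2 in G = N2 in T = 1155.6 tonne/day.
Cl2 in G: m_A = 1000×0.599 + (1−0.347)·(1−0.423)·m_A, so m_A = 599/0.6232 = 961.14 tonne/day.
T = (1−0.423)×961.14 + 1155.6 = 1710.2 tonne/day.
Recycle Q = (1−0.347)×1710.2 = 1116.8 tonne/day.

1117 tonne/day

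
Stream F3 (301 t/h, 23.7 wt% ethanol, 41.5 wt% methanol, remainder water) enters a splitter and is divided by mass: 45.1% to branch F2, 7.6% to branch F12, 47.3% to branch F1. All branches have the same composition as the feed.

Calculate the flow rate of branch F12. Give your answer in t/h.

22.88 t/h

Branch F12 flow = 0.076×301 = 22.876 t/h.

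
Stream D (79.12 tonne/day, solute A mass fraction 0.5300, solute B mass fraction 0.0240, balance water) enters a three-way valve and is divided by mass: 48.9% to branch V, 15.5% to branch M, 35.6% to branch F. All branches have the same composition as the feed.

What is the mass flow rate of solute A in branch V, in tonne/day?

Branch V total = 0.489×79.12 = 38.69 tonne/day.
solute A in V = 0.530×38.69 = 20.506 tonne/day.

20.51 tonne/day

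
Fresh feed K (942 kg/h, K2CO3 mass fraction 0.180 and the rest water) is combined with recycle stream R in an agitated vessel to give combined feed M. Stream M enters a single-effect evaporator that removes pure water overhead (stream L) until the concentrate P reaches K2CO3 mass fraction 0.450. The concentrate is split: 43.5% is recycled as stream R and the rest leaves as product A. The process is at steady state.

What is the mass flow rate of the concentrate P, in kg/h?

666.9 kg/h

Overall K2CO3 balance (none leaves overhead): K2CO3 in fresh feed = K2CO3 in product, i.e. 942×0.180 = (1−0.435)·P·0.450.
P = 169.56/(0.450×0.565) = 666.9 kg/h.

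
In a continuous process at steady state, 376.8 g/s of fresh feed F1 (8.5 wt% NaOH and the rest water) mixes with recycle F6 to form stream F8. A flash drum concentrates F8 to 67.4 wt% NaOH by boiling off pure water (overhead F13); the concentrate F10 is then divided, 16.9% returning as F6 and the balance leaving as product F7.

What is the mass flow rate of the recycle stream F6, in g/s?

Overall NaOH balance (none leaves overhead): NaOH in fresh feed = NaOH in product, i.e. 376.8×0.085 = (1−0.169)·F10·0.674.
F10 = 32.028/(0.674×0.831) = 57.183 g/s.
Recycle F6 = 0.169×57.183 = 9.664 g/s.

9.664 g/s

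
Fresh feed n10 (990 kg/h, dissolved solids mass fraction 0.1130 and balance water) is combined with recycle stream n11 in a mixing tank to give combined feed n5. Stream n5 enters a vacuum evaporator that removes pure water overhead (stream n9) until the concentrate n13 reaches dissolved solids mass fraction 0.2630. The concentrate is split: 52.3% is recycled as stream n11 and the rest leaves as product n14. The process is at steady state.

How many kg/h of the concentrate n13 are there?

Overall dissolved solids balance (none leaves overhead): dissolved solids in fresh feed = dissolved solids in product, i.e. 990×0.113 = (1−0.523)·n13·0.263.
n13 = 111.87/(0.263×0.477) = 891.74 kg/h.

891.7 kg/h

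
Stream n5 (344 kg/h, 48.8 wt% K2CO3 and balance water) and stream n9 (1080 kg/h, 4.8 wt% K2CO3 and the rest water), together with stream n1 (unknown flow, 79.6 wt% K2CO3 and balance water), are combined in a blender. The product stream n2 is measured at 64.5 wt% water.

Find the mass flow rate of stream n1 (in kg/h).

648.1 kg/h

Let n1 be the unknown flow. Total out = 1424 + n1.
water balance: 1204.3 + 0.204·n1 = 0.645·(1424 + n1)
(0.204 − 0.645)·n1 = 0.645×1424 − 1204.3 = -285.81
n1 = -285.81 / -0.441 = 648.09 kg/h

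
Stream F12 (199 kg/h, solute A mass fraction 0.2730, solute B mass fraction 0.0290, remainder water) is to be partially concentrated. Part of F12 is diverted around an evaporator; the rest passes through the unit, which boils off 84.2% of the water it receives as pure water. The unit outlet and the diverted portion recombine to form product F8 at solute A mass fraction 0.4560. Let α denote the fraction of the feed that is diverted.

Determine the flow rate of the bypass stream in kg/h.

All 199×0.273 = 54.327 kg/h of solute A reaches F8, so F8 = 54.327/0.456 = 119.14 kg/h and vapour = 79.862 kg/h.
The evaporator receives (1−α)·199 of feed at 0.698 water and removes 0.842 of that water:
0.842×0.698×(1−α)×199 = 79.862
(1−α) = 79.862/116.96 = 0.6828;  α = 0.3172.
Bypass flow = 0.3172×199 = 63.115 kg/h.

63.11 kg/h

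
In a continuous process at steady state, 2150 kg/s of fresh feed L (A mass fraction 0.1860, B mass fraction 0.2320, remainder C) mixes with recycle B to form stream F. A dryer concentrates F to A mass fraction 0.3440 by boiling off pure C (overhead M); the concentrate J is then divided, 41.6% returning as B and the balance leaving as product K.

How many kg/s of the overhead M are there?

Overall A balance (none leaves overhead): A in fresh feed = A in product, i.e. 2150×0.186 = (1−0.416)·J·0.344.
J = 399.9/(0.344×0.584) = 1990.6 kg/s.
Recycle B = 0.416×1990.6 = 828.08 kg/s.
Combined feed F = 2150 + 828.08 = 2978.1 kg/s.
Overhead M = F − J = 2978.1 − 1990.6 = 987.5 kg/s.

987.5 kg/s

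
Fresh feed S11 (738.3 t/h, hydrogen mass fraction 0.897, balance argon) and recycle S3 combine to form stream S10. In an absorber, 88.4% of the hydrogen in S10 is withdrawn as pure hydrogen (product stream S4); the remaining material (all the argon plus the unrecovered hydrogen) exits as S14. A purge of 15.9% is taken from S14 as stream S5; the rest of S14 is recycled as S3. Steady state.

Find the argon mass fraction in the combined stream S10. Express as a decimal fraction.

0.395

argon enters only via S11 and leaves only via the purge: 738.3×0.103 = 0.159×(argon in S14), and the absorber passes all argon, so argon in S10 = argon in S14 = 478.27 t/h.
hydrogen in S10: m_A = 738.3×0.897 + (1−0.159)·(1−0.884)·m_A, so m_A = 662.26/0.9024 = 733.85 t/h.
S10 = 733.85 + 478.27 = 1212.1 t/h.
argon fraction in S10 = 478.27/1212.1 = 0.395.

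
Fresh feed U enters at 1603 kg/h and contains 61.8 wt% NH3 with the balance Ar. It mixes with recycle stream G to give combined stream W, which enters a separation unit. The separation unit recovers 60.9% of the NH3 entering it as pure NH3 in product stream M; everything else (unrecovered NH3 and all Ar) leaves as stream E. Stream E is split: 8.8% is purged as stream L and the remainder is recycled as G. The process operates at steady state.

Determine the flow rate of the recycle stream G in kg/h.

6895 kg/h

Ar enters only via U and leaves only via the purge: 1603×0.382 = 0.088×(Ar in E), and the separation unit passes all Ar, so Ar in W = Ar in E = 6958.5 kg/h.
NH3 in W: m_A = 1603×0.618 + (1−0.088)·(1−0.609)·m_A, so m_A = 990.65/0.6434 = 1539.7 kg/h.
E = (1−0.609)×1539.7 + 6958.5 = 7560.5 kg/h.
Recycle G = (1−0.088)×7560.5 = 6895.2 kg/h.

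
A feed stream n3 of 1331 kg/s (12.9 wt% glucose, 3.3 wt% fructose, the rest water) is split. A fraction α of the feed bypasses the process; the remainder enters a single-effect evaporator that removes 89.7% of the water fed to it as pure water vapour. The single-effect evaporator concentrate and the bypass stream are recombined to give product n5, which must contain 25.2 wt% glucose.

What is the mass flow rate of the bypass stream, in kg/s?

All 1331×0.129 = 171.7 kg/s of glucose reaches n5, so n5 = 171.7/0.252 = 681.35 kg/s and vapour = 649.65 kg/s.
The evaporator receives (1−α)·1331 of feed at 0.838 water and removes 0.897 of that water:
0.897×0.838×(1−α)×1331 = 649.65
(1−α) = 649.65/1000.5 = 0.6493;  α = 0.3507.
Bypass flow = 0.3507×1331 = 466.74 kg/s.

466.7 kg/s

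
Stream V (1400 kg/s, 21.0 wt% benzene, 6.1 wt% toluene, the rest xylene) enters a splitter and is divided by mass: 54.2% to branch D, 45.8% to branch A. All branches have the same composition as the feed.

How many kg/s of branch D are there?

Branch D flow = 0.542×1400 = 758.8 kg/s.

758.8 kg/s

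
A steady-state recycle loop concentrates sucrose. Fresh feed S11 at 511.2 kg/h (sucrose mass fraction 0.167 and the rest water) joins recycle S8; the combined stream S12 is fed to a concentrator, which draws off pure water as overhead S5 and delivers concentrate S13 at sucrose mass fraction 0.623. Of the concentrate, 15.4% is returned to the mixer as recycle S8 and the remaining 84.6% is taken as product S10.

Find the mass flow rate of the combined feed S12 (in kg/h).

Overall sucrose balance (none leaves overhead): sucrose in fresh feed = sucrose in product, i.e. 511.2×0.167 = (1−0.154)·S13·0.623.
S13 = 85.37/(0.623×0.846) = 161.98 kg/h.
Recycle S8 = 0.154×161.98 = 24.944 kg/h.
Combined feed S12 = 511.2 + 24.944 = 536.14 kg/h.

536.1 kg/h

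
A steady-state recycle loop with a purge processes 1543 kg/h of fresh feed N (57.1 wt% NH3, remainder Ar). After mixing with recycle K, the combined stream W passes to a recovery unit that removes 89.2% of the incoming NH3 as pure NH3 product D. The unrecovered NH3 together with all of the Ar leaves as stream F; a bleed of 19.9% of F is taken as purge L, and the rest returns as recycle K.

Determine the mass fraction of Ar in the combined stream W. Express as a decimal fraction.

Ar enters only via N and leaves only via the purge: 1543×0.429 = 0.199×(Ar in F), and the recovery unit passes all Ar, so Ar in W = Ar in F = 3326.4 kg/h.
NH3 in W: m_A = 1543×0.571 + (1−0.199)·(1−0.892)·m_A, so m_A = 881.05/0.9135 = 964.49 kg/h.
W = 964.49 + 3326.4 = 4290.9 kg/h.
Ar fraction in W = 3326.4/4290.9 = 0.775.

0.775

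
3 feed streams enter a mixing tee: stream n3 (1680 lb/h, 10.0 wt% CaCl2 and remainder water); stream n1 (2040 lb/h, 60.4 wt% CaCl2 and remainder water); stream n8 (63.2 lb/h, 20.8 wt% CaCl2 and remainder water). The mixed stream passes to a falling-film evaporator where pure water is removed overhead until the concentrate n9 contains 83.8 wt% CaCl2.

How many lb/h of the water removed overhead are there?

CaCl2 entering = 1680×0.100 + 2040×0.604 + 63.2×0.208 = 1413.3 lb/h.
All CaCl2 reports to n9, so n9 = 1413.3/0.838 = 1686.5 lb/h.
Total feed = 3783.2 lb/h; overhead = 3783.2 − 1686.5 = 2096.7 lb/h.

2097 lb/h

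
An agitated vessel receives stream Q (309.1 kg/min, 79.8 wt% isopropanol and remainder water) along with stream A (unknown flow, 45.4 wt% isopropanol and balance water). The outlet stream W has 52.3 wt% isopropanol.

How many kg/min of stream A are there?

Let A be the unknown flow. Total out = 309.1 + A.
isopropanol balance: 246.66 + 0.454·A = 0.523·(309.1 + A)
(0.454 − 0.523)·A = 0.523×309.1 − 246.66 = -85.002
A = -85.002 / -0.069 = 1231.9 kg/min

1232 kg/min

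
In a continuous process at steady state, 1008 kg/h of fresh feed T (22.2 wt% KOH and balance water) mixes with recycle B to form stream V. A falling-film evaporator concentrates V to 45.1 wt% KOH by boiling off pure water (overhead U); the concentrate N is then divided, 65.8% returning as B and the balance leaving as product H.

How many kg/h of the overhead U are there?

511.8 kg/h

Overall KOH balance (none leaves overhead): KOH in fresh feed = KOH in product, i.e. 1008×0.222 = (1−0.658)·N·0.451.
N = 223.78/(0.451×0.342) = 1450.8 kg/h.
Recycle B = 0.658×1450.8 = 954.63 kg/h.
Combined feed V = 1008 + 954.63 = 1962.6 kg/h.
Overhead U = V − N = 1962.6 − 1450.8 = 511.82 kg/h.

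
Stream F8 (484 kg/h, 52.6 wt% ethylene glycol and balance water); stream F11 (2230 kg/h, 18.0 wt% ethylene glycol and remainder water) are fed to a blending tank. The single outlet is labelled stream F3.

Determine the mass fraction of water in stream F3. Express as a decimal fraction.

0.758

Total flow out = 484 + 2230 = 2714 kg/h.
water in = 484×0.474 + 2230×0.820 = 2058 kg/h.
water mass fraction in F3 = 2058/2714 = 0.758.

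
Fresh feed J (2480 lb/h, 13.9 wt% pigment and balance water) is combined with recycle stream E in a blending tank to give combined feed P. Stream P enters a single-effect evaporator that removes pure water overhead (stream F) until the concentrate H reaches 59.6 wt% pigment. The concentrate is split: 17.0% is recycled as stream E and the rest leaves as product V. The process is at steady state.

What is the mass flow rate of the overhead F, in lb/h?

Overall pigment balance (none leaves overhead): pigment in fresh feed = pigment in product, i.e. 2480×0.139 = (1−0.170)·H·0.596.
H = 344.72/(0.596×0.830) = 696.85 lb/h.
Recycle E = 0.170×696.85 = 118.47 lb/h.
Combined feed P = 2480 + 118.47 = 2598.5 lb/h.
Overhead F = P − H = 2598.5 − 696.85 = 1901.6 lb/h.

1902 lb/h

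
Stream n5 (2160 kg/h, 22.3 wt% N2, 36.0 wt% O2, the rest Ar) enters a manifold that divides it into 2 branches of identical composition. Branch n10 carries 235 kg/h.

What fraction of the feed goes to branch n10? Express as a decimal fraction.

Fraction to n10 = 235/2160 = 0.1088.

0.109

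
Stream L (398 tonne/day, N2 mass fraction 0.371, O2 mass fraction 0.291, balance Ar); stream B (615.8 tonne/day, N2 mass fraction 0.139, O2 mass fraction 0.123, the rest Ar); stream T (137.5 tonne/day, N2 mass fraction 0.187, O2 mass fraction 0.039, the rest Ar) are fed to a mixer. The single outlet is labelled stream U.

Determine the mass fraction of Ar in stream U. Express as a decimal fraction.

Total flow out = 398 + 615.8 + 137.5 = 1151.3 tonne/day.
Ar in = 398×0.338 + 615.8×0.738 + 137.5×0.774 = 695.41 tonne/day.
Ar mass fraction in U = 695.41/1151.3 = 0.604.

0.604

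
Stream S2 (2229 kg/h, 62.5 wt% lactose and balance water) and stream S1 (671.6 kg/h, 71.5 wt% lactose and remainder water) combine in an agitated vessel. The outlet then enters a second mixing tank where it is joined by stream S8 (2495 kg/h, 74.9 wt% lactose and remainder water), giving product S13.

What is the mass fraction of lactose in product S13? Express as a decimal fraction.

Overall, product flow = 5395.6 kg/h.
lactose in = 2229×0.625 + 671.6×0.715 + 2495×0.749 = 3742.1 kg/h.
lactose fraction in S13 = 0.694.

0.694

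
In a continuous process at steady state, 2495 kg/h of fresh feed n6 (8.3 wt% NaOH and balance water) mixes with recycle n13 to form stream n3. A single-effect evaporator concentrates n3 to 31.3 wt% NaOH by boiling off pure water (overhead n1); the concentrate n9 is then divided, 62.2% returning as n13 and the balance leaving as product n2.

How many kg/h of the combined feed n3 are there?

3584 kg/h

Overall NaOH balance (none leaves overhead): NaOH in fresh feed = NaOH in product, i.e. 2495×0.083 = (1−0.622)·n9·0.313.
n9 = 207.09/(0.313×0.378) = 1750.3 kg/h.
Recycle n13 = 0.622×1750.3 = 1088.7 kg/h.
Combined feed n3 = 2495 + 1088.7 = 3583.7 kg/h.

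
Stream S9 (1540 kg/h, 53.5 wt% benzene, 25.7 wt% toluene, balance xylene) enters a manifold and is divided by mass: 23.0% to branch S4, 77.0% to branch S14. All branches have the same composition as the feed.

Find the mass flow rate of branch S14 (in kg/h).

1186 kg/h

Branch S14 flow = 0.770×1540 = 1185.8 kg/h.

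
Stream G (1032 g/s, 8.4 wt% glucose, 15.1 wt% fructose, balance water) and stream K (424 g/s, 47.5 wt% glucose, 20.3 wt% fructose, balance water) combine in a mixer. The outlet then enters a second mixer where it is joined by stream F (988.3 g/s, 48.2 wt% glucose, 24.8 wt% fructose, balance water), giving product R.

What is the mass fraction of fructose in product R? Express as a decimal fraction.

Overall, product flow = 2444.3 g/s.
fructose in = 1032×0.151 + 424×0.203 + 988.3×0.248 = 487 g/s.
fructose fraction in R = 0.1992.

0.1992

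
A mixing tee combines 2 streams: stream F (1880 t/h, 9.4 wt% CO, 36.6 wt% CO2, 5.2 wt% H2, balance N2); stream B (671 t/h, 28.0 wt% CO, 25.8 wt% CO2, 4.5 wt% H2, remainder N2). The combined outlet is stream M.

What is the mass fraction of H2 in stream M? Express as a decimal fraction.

Total flow out = 1880 + 671 = 2551 t/h.
H2 in = 1880×0.052 + 671×0.045 = 127.95 t/h.
H2 mass fraction in M = 127.95/2551 = 0.050.

0.050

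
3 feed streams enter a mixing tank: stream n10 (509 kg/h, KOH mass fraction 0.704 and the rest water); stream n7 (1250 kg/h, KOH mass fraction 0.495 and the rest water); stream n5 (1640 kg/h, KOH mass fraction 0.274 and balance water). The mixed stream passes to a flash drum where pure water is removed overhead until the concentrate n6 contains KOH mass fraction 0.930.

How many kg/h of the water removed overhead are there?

1865 kg/h

KOH entering = 509×0.704 + 1250×0.495 + 1640×0.274 = 1426.4 kg/h.
All KOH reports to n6, so n6 = 1426.4/0.930 = 1533.8 kg/h.
Total feed = 3399 kg/h; overhead = 3399 − 1533.8 = 1865.2 kg/h.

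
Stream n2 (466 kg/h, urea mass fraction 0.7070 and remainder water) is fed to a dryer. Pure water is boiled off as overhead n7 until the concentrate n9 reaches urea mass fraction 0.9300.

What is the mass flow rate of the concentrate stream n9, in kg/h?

354.3 kg/h

urea is conserved: 466×0.707 = 329.46 kg/h all reports to the concentrate.
Concentrate = 329.46/(target fraction) = 354.26 kg/h.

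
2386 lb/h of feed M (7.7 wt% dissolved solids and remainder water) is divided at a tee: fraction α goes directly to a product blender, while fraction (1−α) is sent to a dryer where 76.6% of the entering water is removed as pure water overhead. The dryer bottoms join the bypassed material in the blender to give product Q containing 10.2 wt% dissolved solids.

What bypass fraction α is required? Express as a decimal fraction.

0.653

All 2386×0.077 = 183.72 lb/h of dissolved solids reaches Q, so Q = 183.72/0.102 = 1801.2 lb/h and vapour = 584.8 lb/h.
The evaporator receives (1−α)·2386 of feed at 0.923 water and removes 0.766 of that water:
0.766×0.923×(1−α)×2386 = 584.8
(1−α) = 584.8/1686.9 = 0.3467;  α = 0.6533.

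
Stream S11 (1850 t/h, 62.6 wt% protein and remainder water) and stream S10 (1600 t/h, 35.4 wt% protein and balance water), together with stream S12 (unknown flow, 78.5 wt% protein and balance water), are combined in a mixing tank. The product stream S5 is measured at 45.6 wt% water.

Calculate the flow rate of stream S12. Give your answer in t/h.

Let S12 be the unknown flow. Total out = 3450 + S12.
water balance: 1725.5 + 0.215·S12 = 0.456·(3450 + S12)
(0.215 − 0.456)·S12 = 0.456×3450 − 1725.5 = -152.3
S12 = -152.3 / -0.241 = 631.95 t/h

632 t/h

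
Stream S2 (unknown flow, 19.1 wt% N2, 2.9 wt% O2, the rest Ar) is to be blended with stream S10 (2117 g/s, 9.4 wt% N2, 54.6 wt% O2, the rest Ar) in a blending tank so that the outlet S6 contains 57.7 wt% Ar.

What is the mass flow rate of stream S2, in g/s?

Let S2 be the unknown flow. Total out = 2117 + S2.
Ar balance: 762.12 + 0.780·S2 = 0.577·(2117 + S2)
(0.780 − 0.577)·S2 = 0.577×2117 − 762.12 = 459.39
S2 = 459.39 / 0.203 = 2263 g/s

2263 g/s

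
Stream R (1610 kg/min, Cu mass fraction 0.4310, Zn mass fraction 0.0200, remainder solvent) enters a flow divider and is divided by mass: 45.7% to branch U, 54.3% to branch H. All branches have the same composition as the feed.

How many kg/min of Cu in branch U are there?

Branch U total = 0.457×1610 = 735.77 kg/min.
Cu in U = 0.431×735.77 = 317.12 kg/min.

317.1 kg/min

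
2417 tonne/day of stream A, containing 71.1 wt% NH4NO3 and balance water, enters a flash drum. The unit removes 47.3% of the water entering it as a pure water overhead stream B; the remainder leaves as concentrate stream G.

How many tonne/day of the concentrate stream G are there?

2087 tonne/day

water entering = 2417×0.289 = 698.51 tonne/day; overhead removed = 0.473×698.51 = 330.4 tonne/day.
Concentrate = 2417 − 330.4 = 2086.6 tonne/day.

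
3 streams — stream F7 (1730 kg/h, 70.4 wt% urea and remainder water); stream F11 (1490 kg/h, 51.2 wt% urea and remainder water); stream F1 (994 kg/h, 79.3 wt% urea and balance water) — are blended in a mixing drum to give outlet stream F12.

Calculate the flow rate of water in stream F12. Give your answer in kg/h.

1445 kg/h

water out = water in = 1730×0.296 + 1490×0.488 + 994×0.207 = 1445 kg/h.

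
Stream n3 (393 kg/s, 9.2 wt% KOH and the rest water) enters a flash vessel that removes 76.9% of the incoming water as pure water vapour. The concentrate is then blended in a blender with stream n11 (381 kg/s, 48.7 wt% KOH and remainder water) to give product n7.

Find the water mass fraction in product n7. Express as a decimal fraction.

Vapour removed = 0.769×0.908×393 = 274.41 kg/s; concentrate = 118.59 kg/s.
water reaching the mixer = 82.431 (from concentrate) + 381×0.513 = 277.88 kg/s.
Product flow = 118.59 + 381 = 499.59 kg/s; water fraction = 0.556.

0.556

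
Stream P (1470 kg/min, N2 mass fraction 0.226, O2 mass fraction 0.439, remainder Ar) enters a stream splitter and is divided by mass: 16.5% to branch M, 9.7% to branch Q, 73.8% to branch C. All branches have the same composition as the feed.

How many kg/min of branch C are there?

Branch C flow = 0.738×1470 = 1084.9 kg/min.

1085 kg/min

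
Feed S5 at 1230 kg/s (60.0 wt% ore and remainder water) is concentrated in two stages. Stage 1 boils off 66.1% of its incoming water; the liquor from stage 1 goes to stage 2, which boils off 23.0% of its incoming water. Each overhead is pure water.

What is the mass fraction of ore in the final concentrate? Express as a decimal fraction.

0.852

water in feed = 1230×0.400 = 492 kg/s.
After stage 1: water left = (1−0.661)×492 = 166.79; stream total = 904.79 kg/s.
After stage 2: water left = (1−0.230)×166.79 = 128.43; final concentrate = 866.43 kg/s.
ore fraction = 738/866.43 = 0.852.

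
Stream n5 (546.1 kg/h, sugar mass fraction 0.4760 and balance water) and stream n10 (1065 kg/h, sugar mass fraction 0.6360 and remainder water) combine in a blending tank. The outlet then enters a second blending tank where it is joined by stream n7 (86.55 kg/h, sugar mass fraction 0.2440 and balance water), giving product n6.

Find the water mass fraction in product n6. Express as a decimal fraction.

0.4355

Overall, product flow = 1697.7 kg/h.
water in = 546.1×0.524 + 1065×0.364 + 86.55×0.756 = 739.25 kg/h.
water fraction in n6 = 0.4355.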